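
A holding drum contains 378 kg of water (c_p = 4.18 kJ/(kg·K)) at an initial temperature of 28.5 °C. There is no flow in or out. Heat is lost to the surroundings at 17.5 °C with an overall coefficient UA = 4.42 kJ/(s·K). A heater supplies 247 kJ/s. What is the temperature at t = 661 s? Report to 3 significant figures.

66.3 °C

M c_p dT/dt = −UA(T − T_amb) + Q̇.
dT/dt = (T_ss − T)/τ with T_ss = T_amb + Q̇/UA = 17.5 + 247/4.42 = 73.382 °C, τ = M c_p/UA = 378·4.18/4.42 = 357.48 s.
Solution: T(t) = T_ss + (T₀ − T_ss) e^(−t/τ).
T(661) = 73.382 + (-44.882)·0.15738 = 66.319 °C.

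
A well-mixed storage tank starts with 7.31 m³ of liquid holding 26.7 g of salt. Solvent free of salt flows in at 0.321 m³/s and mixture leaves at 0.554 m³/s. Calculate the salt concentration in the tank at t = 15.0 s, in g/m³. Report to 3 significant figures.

Total volume: dV/dt = Q_in − Q_out = -0.23300 m³/s, so V(t) = 7.31 − 0.23300 t and V(15.0) = 3.8150 m³.
No salt enters, so dm/dt = −Q_out · (m/V).
Separate: dm/m = −Q_out dt/V(t) ⇒ ln(m/m₀) = −(Q_out/(Q_in−Q_out)) ln(V/V₀).
m = m₀ (V₀/V)^(Q_out/(Q_in−Q_out)) = 26.7 × (7.31/3.8150)^(-2.3777) = 5.6885 g.
C = m/V = 5.6885/3.8150 = 1.4911 g/m³.

1.49 g/m³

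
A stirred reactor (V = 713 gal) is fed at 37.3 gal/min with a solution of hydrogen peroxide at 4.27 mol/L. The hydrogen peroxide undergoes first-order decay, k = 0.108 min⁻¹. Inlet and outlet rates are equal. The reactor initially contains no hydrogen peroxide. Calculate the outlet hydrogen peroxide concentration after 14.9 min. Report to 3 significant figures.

Accumulation = in − out − consumed: V dC/dt = Q C_in − Q C − k V C.
This is linear with rate a = Q/V + k = 0.16031 min⁻¹.
C_ss = Q C_in/(Q + kV) = 1.3934 mol/L; C(t) = C_ss + (C₀ − C_ss) e^(−a t).
C(14.9) = 1.3934 + (-1.3934)·e^(−0.16031·14.9) = 1.3934 + (-1.3934)·0.091751 = 1.2656 mol/L.

1.27 mol/L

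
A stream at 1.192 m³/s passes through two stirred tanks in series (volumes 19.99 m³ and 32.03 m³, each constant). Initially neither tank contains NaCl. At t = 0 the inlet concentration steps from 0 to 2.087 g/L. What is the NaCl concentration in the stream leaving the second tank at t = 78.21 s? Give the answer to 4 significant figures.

Time constants: τᵢ = Vᵢ/Q for each well-mixed tank.
τ₁ = 19.99/1.192 = 16.7701 s; τ₂ = 32.03/1.192 = 26.8708 s.
Solving the cascade with C₁(0)=C₂(0)=0 gives C₂(t) = C_in[1 − (τ₁ e^(−t/τ₁) − τ₂ e^(−t/τ₂))/(τ₁ − τ₂)].
At t = 78.21: e^(−t/τ₁) = 0.00943199, e^(−t/τ₂) = 0.0544434.
C₂ = 2.087·[1 − (16.7701·0.00943199 − 26.8708·0.0544434)/(-10.1007)] = 2.087·0.870824 = 1.81741 g/L.

1.817 g/L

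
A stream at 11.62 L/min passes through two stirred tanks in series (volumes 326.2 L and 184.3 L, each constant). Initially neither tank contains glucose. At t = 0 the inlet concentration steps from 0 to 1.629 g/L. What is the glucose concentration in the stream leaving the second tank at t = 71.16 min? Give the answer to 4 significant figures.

1.356 g/L

Species balance on tank i: dCᵢ/dt = (Cᵢ₋₁ − Cᵢ)/τᵢ with τᵢ = Vᵢ/Q.
τ₁ = 326.2/11.62 = 28.0723 min; τ₂ = 184.3/11.62 = 15.8606 min.
Tank 1: C₁ = C_in(1 − e^(−t/τ₁)). Tank 2 (τ₁ ≠ τ₂): C₂ = C_in[1 − (τ₁ e^(−t/τ₁) − τ₂ e^(−t/τ₂))/(τ₁ − τ₂)].
At t = 71.16: e^(−t/τ₁) = 0.0792709, e^(−t/τ₂) = 0.0112589.
C₂ = 1.629·[1 − (28.0723·0.0792709 − 15.8606·0.0112589)/(12.2117)] = 1.629·0.832395 = 1.35597 g/L.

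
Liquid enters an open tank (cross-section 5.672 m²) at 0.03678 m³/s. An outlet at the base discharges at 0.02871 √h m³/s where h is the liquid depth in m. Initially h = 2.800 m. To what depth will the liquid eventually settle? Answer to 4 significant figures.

1.641 m

Level balance: A dh/dt = 0.03678 − 0.02871 √h. Setting dh/dt = 0:
Q_in = 0.02871 √h_ss ⇒ √h_ss = 0.03678/0.02871 = 1.28109.
h_ss = 1.28109² = 1.64118 m. (Since h₀ = 2.800 m > h_ss, the level will fall toward this value.)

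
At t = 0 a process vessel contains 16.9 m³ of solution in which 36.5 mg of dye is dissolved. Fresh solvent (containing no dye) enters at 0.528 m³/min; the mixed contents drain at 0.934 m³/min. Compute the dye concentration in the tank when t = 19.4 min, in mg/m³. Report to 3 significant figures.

0.955 mg/m³

Total volume: dV/dt = Q_in − Q_out = -0.40600 m³/min, so V(t) = 16.9 − 0.40600 t and V(19.4) = 9.0236 m³.
Species balance (pure solvent in): dm/dt = −Q_out · m/V(t).
Separate: dm/m = −Q_out dt/V(t) ⇒ ln(m/m₀) = −(Q_out/(Q_in−Q_out)) ln(V/V₀).
m = m₀ (V₀/V)^(Q_out/(Q_in−Q_out)) = 36.5 × (16.9/9.0236)^(-2.3005) = 8.6177 mg.
C = m/V = 8.6177/9.0236 = 0.95502 mg/m³.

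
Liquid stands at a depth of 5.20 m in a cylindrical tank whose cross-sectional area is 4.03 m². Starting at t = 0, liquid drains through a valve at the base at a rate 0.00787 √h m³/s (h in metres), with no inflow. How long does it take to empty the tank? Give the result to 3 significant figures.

A dh/dt = −Q_out = −0.00787 √h.
This is separable: 2 d(√h)/dt = −0.00787/A, so √h = √h₀ − (0.00787/(2A)) t.
Tank is empty when √h = 0: t_empty = 2A√h₀/0.00787.
t_empty = 2·4.03·√5.20/0.00787 = 8.0600·2.2804/0.00787 = 2335.4 s.

2340 s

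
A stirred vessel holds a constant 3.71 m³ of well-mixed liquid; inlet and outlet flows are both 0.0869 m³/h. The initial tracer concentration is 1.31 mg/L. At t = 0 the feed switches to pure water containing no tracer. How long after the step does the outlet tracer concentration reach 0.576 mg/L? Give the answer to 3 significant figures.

35.1 h

Species balance: V dC/dt = Q(C_in − C) ⇒ τ = V/Q = 42.693 h.
C(t) = C_in + (C₀ − C_in) e^(−t/τ). Set C = 0.576 and solve for t:
e^(−t/τ) = (C − C_in)/(C₀ − C_in) = (0.576 − 0)/(1.31 − 0) = 0.43969
t = −τ ln(…) = 42.693 × 0.82167 = 35.080 h.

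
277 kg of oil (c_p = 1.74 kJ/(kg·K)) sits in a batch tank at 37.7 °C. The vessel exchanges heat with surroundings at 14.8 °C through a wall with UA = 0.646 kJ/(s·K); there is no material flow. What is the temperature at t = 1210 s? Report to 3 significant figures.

19.3 °C

Lumped-capacitance energy balance: M c_p dT/dt = UA(T_amb − T).
dT/dt = (T_ss − T)/τ with T_ss = T_amb = 14.800 °C, τ = M c_p/UA = 277·1.74/0.646 = 746.10 s.
This is linear first-order; T(t) = T_ss + (T₀ − T_ss) e^(−t/τ).
T(1210) = 14.800 + (22.900)·0.19755 = 19.324 °C.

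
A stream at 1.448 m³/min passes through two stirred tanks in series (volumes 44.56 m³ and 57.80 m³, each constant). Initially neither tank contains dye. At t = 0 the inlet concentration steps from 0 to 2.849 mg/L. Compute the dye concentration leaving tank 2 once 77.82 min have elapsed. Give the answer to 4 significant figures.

Species balance on tank i: dCᵢ/dt = (Cᵢ₋₁ − Cᵢ)/τᵢ with τᵢ = Vᵢ/Q.
τ₁ = 44.56/1.448 = 30.7735 min; τ₂ = 57.80/1.448 = 39.9171 min.
Solving the cascade with C₁(0)=C₂(0)=0 gives C₂(t) = C_in[1 − (τ₁ e^(−t/τ₁) − τ₂ e^(−t/τ₂))/(τ₁ − τ₂)].
At t = 77.82: e^(−t/τ₁) = 0.0797546, e^(−t/τ₂) = 0.142340.
C₂ = 2.849·[1 − (30.7735·0.0797546 − 39.9171·0.142340)/(-9.14365)] = 2.849·0.647027 = 1.84338 mg/L.

1.843 mg/L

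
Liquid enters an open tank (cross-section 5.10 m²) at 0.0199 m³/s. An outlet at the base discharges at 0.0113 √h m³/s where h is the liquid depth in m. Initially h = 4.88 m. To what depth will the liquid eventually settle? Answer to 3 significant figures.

3.10 m

Unsteady balance on liquid volume: A dh/dt = Q_in − 0.0113 √h. At steady state dh/dt = 0:
Q_in = 0.0113 √h_ss ⇒ √h_ss = 0.0199/0.0113 = 1.7611.
h_ss = 1.7611² = 3.1013 m. (Since h₀ = 4.88 m > h_ss, the level will fall toward this value.)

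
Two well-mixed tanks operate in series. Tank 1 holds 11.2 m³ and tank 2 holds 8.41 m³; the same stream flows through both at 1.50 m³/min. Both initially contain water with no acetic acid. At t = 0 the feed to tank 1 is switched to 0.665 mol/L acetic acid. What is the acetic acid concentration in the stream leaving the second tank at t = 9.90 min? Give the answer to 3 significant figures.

0.299 mol/L

Time constants: τᵢ = Vᵢ/Q for each well-mixed tank.
τ₁ = 11.2/1.50 = 7.4667 min; τ₂ = 8.41/1.50 = 5.6067 min.
Solving the cascade with C₁(0)=C₂(0)=0 gives C₂(t) = C_in[1 − (τ₁ e^(−t/τ₁) − τ₂ e^(−t/τ₂))/(τ₁ − τ₂)].
At t = 9.90: e^(−t/τ₁) = 0.26557, e^(−t/τ₂) = 0.17106.
C₂ = 0.665·[1 − (7.4667·0.26557 − 5.6067·0.17106)/(1.8600)] = 0.665·0.44955 = 0.29895 mol/L.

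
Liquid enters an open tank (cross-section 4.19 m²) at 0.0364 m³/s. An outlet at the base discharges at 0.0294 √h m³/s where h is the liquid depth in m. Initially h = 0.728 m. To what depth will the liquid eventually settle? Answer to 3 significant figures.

Level balance: A dh/dt = 0.0364 − 0.0294 √h. Setting dh/dt = 0:
Q_in = 0.0294 √h_ss ⇒ √h_ss = 0.0364/0.0294 = 1.2381.
h_ss = 1.2381² = 1.5329 m. (Since h₀ = 0.728 m < h_ss, the level will rise toward this value.)

1.53 m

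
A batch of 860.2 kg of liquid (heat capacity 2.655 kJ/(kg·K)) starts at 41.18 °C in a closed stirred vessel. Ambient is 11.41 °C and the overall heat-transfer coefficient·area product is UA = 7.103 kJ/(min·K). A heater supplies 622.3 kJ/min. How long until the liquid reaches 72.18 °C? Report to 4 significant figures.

246.9 min

Lumped-capacitance energy balance: M c_p dT/dt = UA(T_amb − T) + Q̇.
τ = M c_p/UA = 321.530 min; T_ss = T_amb + Q̇/UA = 11.41 + 622.3/7.103 = 99.0209 °C.
T(t) = T_ss + (T₀ − T_ss)e^(−t/τ); set T = 72.18:
t = −τ ln[(T − T_ss)/(T₀ − T_ss)] = −321.530 · ln(0.464047) = 246.861 min.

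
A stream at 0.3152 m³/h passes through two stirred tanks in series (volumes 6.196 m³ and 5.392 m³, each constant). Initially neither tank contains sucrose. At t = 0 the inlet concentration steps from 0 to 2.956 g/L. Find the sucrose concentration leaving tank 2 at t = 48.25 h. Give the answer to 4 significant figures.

2.180 g/L

Each tank obeys Vᵢ dCᵢ/dt = Q(Cᵢ₋₁ − Cᵢ), so τᵢ = Vᵢ/Q.
τ₁ = 6.196/0.3152 = 19.6574 h; τ₂ = 5.392/0.3152 = 17.1066 h.
Tank 1: C₁ = C_in(1 − e^(−t/τ₁)). Tank 2 (τ₁ ≠ τ₂): C₂ = C_in[1 − (τ₁ e^(−t/τ₁) − τ₂ e^(−t/τ₂))/(τ₁ − τ₂)].
At t = 48.25: e^(−t/τ₁) = 0.0859017, e^(−t/τ₂) = 0.0595732.
C₂ = 2.956·[1 − (19.6574·0.0859017 − 17.1066·0.0595732)/(2.55076)] = 2.956·0.737527 = 2.18013 g/L.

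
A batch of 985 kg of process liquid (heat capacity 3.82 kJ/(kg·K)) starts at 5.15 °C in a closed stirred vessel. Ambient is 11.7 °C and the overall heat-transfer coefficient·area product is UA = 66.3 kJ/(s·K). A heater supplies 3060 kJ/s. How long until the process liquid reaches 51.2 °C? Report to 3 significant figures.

117 s

M c_p dT/dt = −UA(T − T_amb) + Q̇.
τ = M c_p/UA = 56.753 s; T_ss = T_amb + Q̇/UA = 11.7 + 3060/66.3 = 57.854 °C.
T(t) = T_ss + (T₀ − T_ss)e^(−t/τ); set T = 51.2:
t = −τ ln[(T − T_ss)/(T₀ − T_ss)] = −56.753 · ln(0.12625) = 117.45 s.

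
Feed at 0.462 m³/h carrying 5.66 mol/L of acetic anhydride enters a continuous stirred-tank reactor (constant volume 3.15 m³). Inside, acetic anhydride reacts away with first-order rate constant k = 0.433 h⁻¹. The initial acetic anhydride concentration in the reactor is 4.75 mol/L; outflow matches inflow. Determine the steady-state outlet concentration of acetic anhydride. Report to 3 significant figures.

V dC/dt = Q(C_in − C) − k V C.
At steady state: 0 = Q C_in − (Q + kV) C_ss, so C_ss = Q C_in/(Q + kV).
C_ss = 0.462·5.66/(0.462 + 0.433·3.15) = 2.6149/1.8259 = 1.4321 mol/L.

1.43 mol/L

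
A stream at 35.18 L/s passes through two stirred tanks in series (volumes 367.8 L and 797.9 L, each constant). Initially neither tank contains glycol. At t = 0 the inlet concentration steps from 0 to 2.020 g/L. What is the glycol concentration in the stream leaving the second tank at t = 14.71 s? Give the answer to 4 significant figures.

Time constants: τᵢ = Vᵢ/Q for each well-mixed tank.
τ₁ = 367.8/35.18 = 10.4548 s; τ₂ = 797.9/35.18 = 22.6805 s.
Tank 1: C₁ = C_in(1 − e^(−t/τ₁)). Tank 2 (τ₁ ≠ τ₂): C₂ = C_in[1 − (τ₁ e^(−t/τ₁) − τ₂ e^(−t/τ₂))/(τ₁ − τ₂)].
At t = 14.71: e^(−t/τ₁) = 0.244875, e^(−t/τ₂) = 0.522790.
C₂ = 2.020·[1 − (10.4548·0.244875 − 22.6805·0.522790)/(-12.2257)] = 2.020·0.239550 = 0.483891 g/L.

0.4839 g/L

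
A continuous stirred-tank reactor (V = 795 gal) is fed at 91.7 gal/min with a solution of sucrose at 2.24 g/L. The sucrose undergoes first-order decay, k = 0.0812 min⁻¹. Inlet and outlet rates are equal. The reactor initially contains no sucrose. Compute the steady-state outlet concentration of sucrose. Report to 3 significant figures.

V dC/dt = Q(C_in − C) − k V C.
Steady state (dC/dt = 0): C_ss = Q C_in/(Q + kV) = C_in/(1 + kV/Q).
C_ss = 91.7·2.24/(91.7 + 0.0812·795) = 205.41/156.25 = 1.3146 g/L.

1.31 g/L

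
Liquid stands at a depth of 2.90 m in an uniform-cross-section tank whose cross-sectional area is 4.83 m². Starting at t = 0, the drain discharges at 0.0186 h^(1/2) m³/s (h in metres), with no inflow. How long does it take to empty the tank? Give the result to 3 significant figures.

884 s

Accumulation of liquid (constant cross-section A): A dh/dt = −0.0186 √h.
Separate and integrate: 2(√h − √h₀) = −(0.0186/A) t.
Set h = 0: 2√h₀ = (0.0186/A) t_empty ⇒ t_empty = 2A√h₀/0.0186.
t_empty = 2·4.83·√2.90/0.0186 = 9.6600·1.7029/0.0186 = 884.43 s.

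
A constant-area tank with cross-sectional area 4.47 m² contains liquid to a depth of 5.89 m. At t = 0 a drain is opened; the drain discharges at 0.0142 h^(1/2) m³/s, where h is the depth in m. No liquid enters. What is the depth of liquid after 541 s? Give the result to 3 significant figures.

2.46 m

A dh/dt = −Q_out = −0.0142 √h.
∫ h^(−1/2) dh = −(0.0142/A) ∫ dt, giving 2√h = 2√h₀ − (0.0142/A) t.
√h = √5.89 − 0.0142·541/(2·4.47) = 2.4269 − 0.85931 = 1.5676.
h = 1.5676² = 2.4575 m.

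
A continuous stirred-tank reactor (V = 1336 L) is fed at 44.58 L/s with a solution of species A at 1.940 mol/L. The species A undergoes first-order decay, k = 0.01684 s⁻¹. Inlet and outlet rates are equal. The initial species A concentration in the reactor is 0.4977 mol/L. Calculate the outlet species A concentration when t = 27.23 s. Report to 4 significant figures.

1.088 mol/L

Species balance: V dC/dt = Q C_in − Q C − k V C.
This is linear with rate a = Q/V + k = 0.0502083 s⁻¹.
C_ss = Q C_in/(Q + kV) = 1.28932 mol/L; C(t) = C_ss + (C₀ − C_ss) e^(−a t).
C(27.23) = 1.28932 + (-0.791618)·e^(−0.0502083·27.23) = 1.28932 + (-0.791618)·0.254827 = 1.08759 mol/L.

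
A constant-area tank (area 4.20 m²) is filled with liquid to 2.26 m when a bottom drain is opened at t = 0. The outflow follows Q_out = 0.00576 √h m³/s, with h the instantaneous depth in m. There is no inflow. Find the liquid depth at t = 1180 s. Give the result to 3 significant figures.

With no inflow, A dh/dt = −0.00576 √h.
∫ h^(−1/2) dh = −(0.00576/A) ∫ dt, giving 2√h = 2√h₀ − (0.00576/A) t.
√h = √2.26 − 0.00576·1180/(2·4.20) = 1.5033 − 0.80914 = 0.69419.
h = 0.69419² = 0.48190 m.

0.482 m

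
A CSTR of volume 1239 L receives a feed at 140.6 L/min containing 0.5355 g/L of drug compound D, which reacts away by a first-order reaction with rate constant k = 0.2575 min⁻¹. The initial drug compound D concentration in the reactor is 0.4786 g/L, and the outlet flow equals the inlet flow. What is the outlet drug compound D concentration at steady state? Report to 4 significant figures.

Accumulation = in − out − consumed: V dC/dt = Q C_in − Q C − k V C.
At steady state: 0 = Q C_in − (Q + kV) C_ss, so C_ss = Q C_in/(Q + kV).
C_ss = 140.6·0.5355/(140.6 + 0.2575·1239) = 75.2913/459.643 = 0.163804 g/L.

0.1638 g/L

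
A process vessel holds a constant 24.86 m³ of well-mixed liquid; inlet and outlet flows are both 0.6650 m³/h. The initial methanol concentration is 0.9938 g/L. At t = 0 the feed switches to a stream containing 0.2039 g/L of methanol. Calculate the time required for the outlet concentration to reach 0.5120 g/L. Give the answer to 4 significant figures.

35.20 h

Species balance on the tank: V dC/dt = Q(C_in − C), so τ = V/Q = 37.3835 h.
C(t) = C_in + (C₀ − C_in) e^(−t/τ). Set C = 0.5120 and solve for t:
e^(−t/τ) = (C − C_in)/(C₀ − C_in) = (0.5120 − 0.2039)/(0.9938 − 0.2039) = 0.390049
t = −τ ln(…) = 37.3835 × 0.941482 = 35.1959 h.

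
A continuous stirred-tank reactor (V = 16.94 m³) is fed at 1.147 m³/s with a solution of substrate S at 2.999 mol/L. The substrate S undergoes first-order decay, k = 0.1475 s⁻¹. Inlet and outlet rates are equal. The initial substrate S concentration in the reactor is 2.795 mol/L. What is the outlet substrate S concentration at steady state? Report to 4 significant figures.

Accumulation = in − out − consumed: V dC/dt = Q C_in − Q C − k V C.
Steady state (dC/dt = 0): C_ss = Q C_in/(Q + kV) = C_in/(1 + kV/Q).
C_ss = 1.147·2.999/(1.147 + 0.1475·16.94) = 3.43985/3.64565 = 0.943550 mol/L.

0.9435 mol/L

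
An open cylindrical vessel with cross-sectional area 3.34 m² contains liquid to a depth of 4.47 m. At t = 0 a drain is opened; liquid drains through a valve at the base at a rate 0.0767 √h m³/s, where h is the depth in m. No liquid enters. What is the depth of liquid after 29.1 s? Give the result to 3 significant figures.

3.17 m

A dh/dt = −Q_out = −0.0767 √h.
This is separable: 2 d(√h)/dt = −0.0767/A, so √h = √h₀ − (0.0767/(2A)) t.
√h = √4.47 − 0.0767·29.1/(2·3.34) = 2.1142 − 0.33413 = 1.7801.
h = 1.7801² = 3.1688 m.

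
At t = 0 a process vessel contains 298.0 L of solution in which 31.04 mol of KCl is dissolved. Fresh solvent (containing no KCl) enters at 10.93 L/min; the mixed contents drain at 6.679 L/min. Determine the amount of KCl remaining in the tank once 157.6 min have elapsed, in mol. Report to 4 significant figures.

Let m(t) be the amount of KCl. Volume: V(t) = V₀ + (Q_in − Q_out) t = 298.0 + 4.25100 t; V(157.6) = 967.958 L.
No KCl enters, so dm/dt = −Q_out · (m/V).
Separate: dm/m = −Q_out dt/V(t) ⇒ ln(m/m₀) = −(Q_out/(Q_in−Q_out)) ln(V/V₀).
m = m₀ (V₀/V)^(Q_out/(Q_in−Q_out)) = 31.04 × (298.0/967.958)^(1.57116) = 4.87588 mol.

4.876 mol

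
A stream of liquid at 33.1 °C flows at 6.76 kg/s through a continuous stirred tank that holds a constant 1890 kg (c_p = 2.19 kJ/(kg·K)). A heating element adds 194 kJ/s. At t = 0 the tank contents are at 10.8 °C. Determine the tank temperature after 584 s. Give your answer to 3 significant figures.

M c_p dT/dt = ṁ c_p (T_in − T) + Q̇.
Rearrange: dT/dt = (T_ss − T)/τ with τ = M/ṁ = 279.59 s and T_ss = T_in + Q̇/(ṁ c_p) = 46.204 °C.
Solution: T(t) = T_ss + (T₀ − T_ss) e^(−t/τ).
T(584) = 46.204 + (-35.404)·e^(−584/279.59) = 46.204 + (-35.404)·0.12384 = 41.820 °C.

41.8 °C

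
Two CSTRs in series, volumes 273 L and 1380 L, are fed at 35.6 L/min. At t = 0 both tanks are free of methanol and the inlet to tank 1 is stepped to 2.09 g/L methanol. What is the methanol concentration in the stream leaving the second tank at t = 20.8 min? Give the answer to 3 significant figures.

0.601 g/L

Each tank obeys Vᵢ dCᵢ/dt = Q(Cᵢ₋₁ − Cᵢ), so τᵢ = Vᵢ/Q.
τ₁ = 273/35.6 = 7.6685 min; τ₂ = 1380/35.6 = 38.764 min.
Solving the cascade with C₁(0)=C₂(0)=0 gives C₂(t) = C_in[1 − (τ₁ e^(−t/τ₁) − τ₂ e^(−t/τ₂))/(τ₁ − τ₂)].
At t = 20.8: e^(−t/τ₁) = 0.066379, e^(−t/τ₂) = 0.58474.
C₂ = 2.09·[1 − (7.6685·0.066379 − 38.764·0.58474)/(-31.096)] = 2.09·0.28742 = 0.60071 g/L.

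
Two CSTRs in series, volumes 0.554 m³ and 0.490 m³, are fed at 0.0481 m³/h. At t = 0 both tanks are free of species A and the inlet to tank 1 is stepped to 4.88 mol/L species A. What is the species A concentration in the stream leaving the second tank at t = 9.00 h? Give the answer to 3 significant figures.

0.987 mol/L

Each tank obeys Vᵢ dCᵢ/dt = Q(Cᵢ₋₁ − Cᵢ), so τᵢ = Vᵢ/Q.
τ₁ = 0.554/0.0481 = 11.518 h; τ₂ = 0.490/0.0481 = 10.187 h.
Tank 1: C₁ = C_in(1 − e^(−t/τ₁)). Tank 2 (τ₁ ≠ τ₂): C₂ = C_in[1 − (τ₁ e^(−t/τ₁) − τ₂ e^(−t/τ₂))/(τ₁ − τ₂)].
At t = 9.00: e^(−t/τ₁) = 0.45776, e^(−t/τ₂) = 0.41335.
C₂ = 4.88·[1 − (11.518·0.45776 − 10.187·0.41335)/(1.3306)] = 4.88·0.20219 = 0.98668 mol/L.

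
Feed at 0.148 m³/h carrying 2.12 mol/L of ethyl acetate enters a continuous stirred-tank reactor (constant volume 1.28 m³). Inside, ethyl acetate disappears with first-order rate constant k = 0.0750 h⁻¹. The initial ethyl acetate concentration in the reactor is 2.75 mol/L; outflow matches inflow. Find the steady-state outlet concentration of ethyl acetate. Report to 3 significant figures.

1.29 mol/L

Accumulation = in − out − consumed: V dC/dt = Q C_in − Q C − k V C.
At steady state: 0 = Q C_in − (Q + kV) C_ss, so C_ss = Q C_in/(Q + kV).
C_ss = 0.148·2.12/(0.148 + 0.0750·1.28) = 0.31376/0.24400 = 1.2859 mol/L.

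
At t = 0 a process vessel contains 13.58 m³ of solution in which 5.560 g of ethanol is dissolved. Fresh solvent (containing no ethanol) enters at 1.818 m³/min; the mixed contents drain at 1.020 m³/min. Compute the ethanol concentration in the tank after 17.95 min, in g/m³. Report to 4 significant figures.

Let m(t) be the amount of ethanol. Volume: V(t) = V₀ + (Q_in − Q_out) t = 13.58 + 0.798000 t; V(17.95) = 27.9041 m³.
Solute balance: dm/dt = 0 − Q_out C = −Q_out m/V(t).
Separate: dm/m = −Q_out dt/V(t) ⇒ ln(m/m₀) = −(Q_out/(Q_in−Q_out)) ln(V/V₀).
m = m₀ (V₀/V)^(Q_out/(Q_in−Q_out)) = 5.560 × (13.58/27.9041)^(1.27820) = 2.21460 g.
C = m/V = 2.21460/27.9041 = 0.0793648 g/m³.

0.07936 g/m³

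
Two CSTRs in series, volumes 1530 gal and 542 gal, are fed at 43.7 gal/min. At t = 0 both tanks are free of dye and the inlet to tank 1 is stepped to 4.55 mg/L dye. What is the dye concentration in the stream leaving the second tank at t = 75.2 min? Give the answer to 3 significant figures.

3.73 mg/L

Each tank obeys Vᵢ dCᵢ/dt = Q(Cᵢ₋₁ − Cᵢ), so τᵢ = Vᵢ/Q.
τ₁ = 1530/43.7 = 35.011 min; τ₂ = 542/43.7 = 12.403 min.
Solving the cascade with C₁(0)=C₂(0)=0 gives C₂(t) = C_in[1 − (τ₁ e^(−t/τ₁) − τ₂ e^(−t/τ₂))/(τ₁ − τ₂)].
At t = 75.2: e^(−t/τ₁) = 0.11673, e^(−t/τ₂) = 0.0023270.
C₂ = 4.55·[1 − (35.011·0.11673 − 12.403·0.0023270)/(22.609)] = 4.55·0.82051 = 3.7333 mg/L.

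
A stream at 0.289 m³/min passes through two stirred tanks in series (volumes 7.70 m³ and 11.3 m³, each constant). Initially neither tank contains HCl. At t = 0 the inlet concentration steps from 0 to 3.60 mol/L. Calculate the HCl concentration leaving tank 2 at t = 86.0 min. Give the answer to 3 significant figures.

2.65 mol/L

Species balance on tank i: dCᵢ/dt = (Cᵢ₋₁ − Cᵢ)/τᵢ with τᵢ = Vᵢ/Q.
τ₁ = 7.70/0.289 = 26.644 min; τ₂ = 11.3/0.289 = 39.100 min.
Solving the cascade with C₁(0)=C₂(0)=0 gives C₂(t) = C_in[1 − (τ₁ e^(−t/τ₁) − τ₂ e^(−t/τ₂))/(τ₁ − τ₂)].
At t = 86.0: e^(−t/τ₁) = 0.039645, e^(−t/τ₂) = 0.11086.
C₂ = 3.60·[1 − (26.644·0.039645 − 39.100·0.11086)/(-12.457)] = 3.60·0.73681 = 2.6525 mol/L.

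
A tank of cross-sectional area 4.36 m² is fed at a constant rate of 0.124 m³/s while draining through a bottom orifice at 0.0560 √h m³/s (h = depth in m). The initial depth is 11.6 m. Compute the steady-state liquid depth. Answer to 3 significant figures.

4.90 m

Level balance: A dh/dt = 0.124 − 0.0560 √h. Setting dh/dt = 0:
Q_in = 0.0560 √h_ss ⇒ √h_ss = 0.124/0.0560 = 2.2143.
h_ss = 2.2143² = 4.9031 m. (Since h₀ = 11.6 m > h_ss, the level will fall toward this value.)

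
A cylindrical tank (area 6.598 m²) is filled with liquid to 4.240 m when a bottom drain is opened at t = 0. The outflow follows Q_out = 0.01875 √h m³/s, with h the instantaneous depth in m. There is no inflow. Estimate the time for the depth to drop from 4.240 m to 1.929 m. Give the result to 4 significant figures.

With no inflow, A dh/dt = −0.01875 √h.
Separate and integrate: 2(√h − √h₀) = −(0.01875/A) t.
t = 2A(√h₀ − √h)/0.01875 = 2·6.598·(√4.240 − √1.929)/0.01875
  = 13.1960 × (2.05913 − 1.38888) / 0.01875 = 471.707 s.

471.7 s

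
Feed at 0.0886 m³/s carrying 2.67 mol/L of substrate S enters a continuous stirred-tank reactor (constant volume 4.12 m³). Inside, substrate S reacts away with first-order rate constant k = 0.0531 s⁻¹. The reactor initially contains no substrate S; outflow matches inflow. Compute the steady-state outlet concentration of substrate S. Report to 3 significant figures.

Species balance: V dC/dt = Q C_in − Q C − k V C.
Steady state (dC/dt = 0): C_ss = Q C_in/(Q + kV) = C_in/(1 + kV/Q).
C_ss = 0.0886·2.67/(0.0886 + 0.0531·4.12) = 0.23656/0.30737 = 0.76963 mol/L.

0.770 mol/L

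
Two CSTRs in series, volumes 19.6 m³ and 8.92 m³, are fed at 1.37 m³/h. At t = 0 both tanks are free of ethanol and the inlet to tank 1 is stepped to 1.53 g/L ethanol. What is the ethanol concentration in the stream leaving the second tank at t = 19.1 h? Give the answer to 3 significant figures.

Each tank obeys Vᵢ dCᵢ/dt = Q(Cᵢ₋₁ − Cᵢ), so τᵢ = Vᵢ/Q.
τ₁ = 19.6/1.37 = 14.307 h; τ₂ = 8.92/1.37 = 6.5109 h.
Tank 1: C₁ = C_in(1 − e^(−t/τ₁)). Tank 2 (τ₁ ≠ τ₂): C₂ = C_in[1 − (τ₁ e^(−t/τ₁) − τ₂ e^(−t/τ₂))/(τ₁ − τ₂)].
At t = 19.1: e^(−t/τ₁) = 0.26314, e^(−t/τ₂) = 0.053209.
C₂ = 1.53·[1 − (14.307·0.26314 − 6.5109·0.053209)/(7.7956)] = 1.53·0.56152 = 0.85912 g/L.

0.859 g/L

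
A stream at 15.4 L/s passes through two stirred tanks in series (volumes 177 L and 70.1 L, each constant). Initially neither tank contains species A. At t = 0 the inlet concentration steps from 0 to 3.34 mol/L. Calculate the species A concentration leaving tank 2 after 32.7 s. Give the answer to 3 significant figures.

Time constants: τᵢ = Vᵢ/Q for each well-mixed tank.
τ₁ = 177/15.4 = 11.494 s; τ₂ = 70.1/15.4 = 4.5519 s.
Tank 1: C₁ = C_in(1 − e^(−t/τ₁)). Tank 2 (τ₁ ≠ τ₂): C₂ = C_in[1 − (τ₁ e^(−t/τ₁) − τ₂ e^(−t/τ₂))/(τ₁ − τ₂)].
At t = 32.7: e^(−t/τ₁) = 0.058129, e^(−t/τ₂) = 0.00075883.
C₂ = 3.34·[1 − (11.494·0.058129 − 4.5519·0.00075883)/(6.9416)] = 3.34·0.90425 = 3.0202 mol/L.

3.02 mol/L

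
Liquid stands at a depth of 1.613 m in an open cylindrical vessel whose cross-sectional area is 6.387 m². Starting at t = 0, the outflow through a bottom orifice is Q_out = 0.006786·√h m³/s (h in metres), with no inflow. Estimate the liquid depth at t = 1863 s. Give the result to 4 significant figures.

With no inflow, A dh/dt = −0.006786 √h.
∫ h^(−1/2) dh = −(0.006786/A) ∫ dt, giving 2√h = 2√h₀ − (0.006786/A) t.
√h = √1.613 − 0.006786·1863/(2·6.387) = 1.27004 − 0.989691 = 0.280348.
h = 0.280348² = 0.0785950 m.

0.07859 m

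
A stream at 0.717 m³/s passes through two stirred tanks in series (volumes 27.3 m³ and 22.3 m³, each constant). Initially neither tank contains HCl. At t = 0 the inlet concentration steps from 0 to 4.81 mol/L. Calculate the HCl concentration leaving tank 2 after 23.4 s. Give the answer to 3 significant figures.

0.715 mol/L

Each tank obeys Vᵢ dCᵢ/dt = Q(Cᵢ₋₁ − Cᵢ), so τᵢ = Vᵢ/Q.
τ₁ = 27.3/0.717 = 38.075 s; τ₂ = 22.3/0.717 = 31.102 s.
Solving the cascade with C₁(0)=C₂(0)=0 gives C₂(t) = C_in[1 − (τ₁ e^(−t/τ₁) − τ₂ e^(−t/τ₂))/(τ₁ − τ₂)].
At t = 23.4: e^(−t/τ₁) = 0.54087, e^(−t/τ₂) = 0.47125.
C₂ = 4.81·[1 − (38.075·0.54087 − 31.102·0.47125)/(6.9735)] = 4.81·0.14861 = 0.71480 mol/L.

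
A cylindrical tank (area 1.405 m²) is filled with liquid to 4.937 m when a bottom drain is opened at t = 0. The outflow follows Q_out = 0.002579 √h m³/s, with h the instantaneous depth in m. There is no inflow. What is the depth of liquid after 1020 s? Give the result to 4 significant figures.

1.653 m

With no inflow, A dh/dt = −0.002579 √h.
This is separable: 2 d(√h)/dt = −0.002579/A, so √h = √h₀ − (0.002579/(2A)) t.
√h = √4.937 − 0.002579·1020/(2·1.405) = 2.22194 − 0.936149 = 1.28579.
h = 1.28579² = 1.65325 m.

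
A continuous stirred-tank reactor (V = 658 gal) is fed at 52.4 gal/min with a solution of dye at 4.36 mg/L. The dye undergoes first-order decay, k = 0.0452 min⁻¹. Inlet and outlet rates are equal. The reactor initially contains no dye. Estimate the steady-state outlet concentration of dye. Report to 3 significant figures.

Species balance: V dC/dt = Q C_in − Q C − k V C.
At steady state: 0 = Q C_in − (Q + kV) C_ss, so C_ss = Q C_in/(Q + kV).
C_ss = 52.4·4.36/(52.4 + 0.0452·658) = 228.46/82.142 = 2.7813 mg/L.

2.78 mg/L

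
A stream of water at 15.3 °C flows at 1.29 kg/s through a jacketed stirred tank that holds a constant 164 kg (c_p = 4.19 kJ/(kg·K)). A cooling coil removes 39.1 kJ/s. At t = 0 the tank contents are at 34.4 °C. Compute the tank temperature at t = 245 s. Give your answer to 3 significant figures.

11.9 °C

First-law balance (no shaft work): M c_p dT/dt = ṁ c_p (T_in − T) − 39.1.
Rearrange: dT/dt = (T_ss − T)/τ with τ = M/ṁ = 127.13 s and T_ss = T_in − Q̇/(ṁ c_p) = 8.0661 °C.
T approaches T_ss exponentially: T(t) = T_ss + (T₀ − T_ss) e^(−t/τ).
T(245) = 8.0661 + (26.334)·e^(−245/127.13) = 8.0661 + (26.334)·0.14556 = 11.899 °C.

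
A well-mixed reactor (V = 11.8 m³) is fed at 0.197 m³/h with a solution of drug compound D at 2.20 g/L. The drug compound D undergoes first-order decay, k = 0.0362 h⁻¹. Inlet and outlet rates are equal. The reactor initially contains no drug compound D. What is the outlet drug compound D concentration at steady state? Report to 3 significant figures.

0.694 g/L

Accumulation = in − out − consumed: V dC/dt = Q C_in − Q C − k V C.
At steady state: 0 = Q C_in − (Q + kV) C_ss, so C_ss = Q C_in/(Q + kV).
C_ss = 0.197·2.20/(0.197 + 0.0362·11.8) = 0.43340/0.62416 = 0.69437 g/L.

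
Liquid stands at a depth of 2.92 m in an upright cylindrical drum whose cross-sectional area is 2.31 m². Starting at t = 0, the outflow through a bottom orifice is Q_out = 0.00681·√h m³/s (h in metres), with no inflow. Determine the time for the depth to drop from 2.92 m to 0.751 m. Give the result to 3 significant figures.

571 s

Mass balance (ρ constant): A dh/dt = −0.00681 √h.
This is separable: 2 d(√h)/dt = −0.00681/A, so √h = √h₀ − (0.00681/(2A)) t.
t = 2A(√h₀ − √h)/0.00681 = 2·2.31·(√2.92 − √0.751)/0.00681
  = 4.6200 × (1.7088 − 0.86660) / 0.00681 = 571.36 s.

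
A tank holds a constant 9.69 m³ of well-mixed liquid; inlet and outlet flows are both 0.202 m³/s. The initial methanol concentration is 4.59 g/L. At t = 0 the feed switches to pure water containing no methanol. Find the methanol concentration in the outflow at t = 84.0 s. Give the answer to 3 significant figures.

0.797 g/L

Species balance on the tank: V dC/dt = Q(C_in − C).
So dC/dt = (C_in − C)/τ with τ = V/Q = 9.69/0.202 = 47.970 s.
Integrating: C(t) = C_in + (C₀ − C_in) e^(−t/τ).
C(84.0) = 0 + (4.59 − 0)·e^(−84.0/47.970) = 0 + (4.5900)·0.17359 = 0.79676 g/L.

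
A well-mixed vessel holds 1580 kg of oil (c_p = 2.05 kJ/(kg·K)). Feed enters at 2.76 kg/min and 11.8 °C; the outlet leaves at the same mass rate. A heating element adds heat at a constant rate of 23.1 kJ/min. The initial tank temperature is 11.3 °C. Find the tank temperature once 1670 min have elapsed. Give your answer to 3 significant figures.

15.6 °C

M c_p dT/dt = ṁ c_p (T_in − T) + Q̇.
Rearrange: dT/dt = (T_ss − T)/τ with τ = M/ṁ = 572.46 min and T_ss = T_in + Q̇/(ṁ c_p) = 15.883 °C.
T approaches T_ss exponentially: T(t) = T_ss + (T₀ − T_ss) e^(−t/τ).
T(1670) = 15.883 + (-4.5827)·e^(−1670/572.46) = 15.883 + (-4.5827)·0.054084 = 15.635 °C.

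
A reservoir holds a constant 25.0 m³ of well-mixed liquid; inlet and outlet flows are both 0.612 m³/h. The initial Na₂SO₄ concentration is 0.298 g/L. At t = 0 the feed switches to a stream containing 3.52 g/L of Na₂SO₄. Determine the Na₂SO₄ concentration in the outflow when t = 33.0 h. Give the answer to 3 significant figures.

Unsteady species balance (constant V, well mixed): V dC/dt = Q(C_in − C).
Time constant τ = V/Q = 25.0/0.612 = 40.850 h.
C approaches C_in exponentially: C(t) = C_in + (C₀ − C_in) e^(−t/τ).
C(33.0) = 3.52 + (0.298 − 3.52)·e^(−33.0/40.850) = 3.52 + (-3.2220)·0.44582 = 2.0836 g/L.

2.08 g/L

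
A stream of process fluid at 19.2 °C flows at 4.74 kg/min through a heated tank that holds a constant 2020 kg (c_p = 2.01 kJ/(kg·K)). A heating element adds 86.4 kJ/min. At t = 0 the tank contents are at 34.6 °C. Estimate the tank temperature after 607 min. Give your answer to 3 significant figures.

29.8 °C

M c_p dT/dt = ṁ c_p (T_in − T) + Q̇.
Rearrange: dT/dt = (T_ss − T)/τ with τ = M/ṁ = 426.16 min and T_ss = T_in + Q̇/(ṁ c_p) = 28.269 °C.
Solution: T(t) = T_ss + (T₀ − T_ss) e^(−t/τ).
T(607) = 28.269 + (6.3314)·e^(−607/426.16) = 28.269 + (6.3314)·0.24067 = 29.792 °C.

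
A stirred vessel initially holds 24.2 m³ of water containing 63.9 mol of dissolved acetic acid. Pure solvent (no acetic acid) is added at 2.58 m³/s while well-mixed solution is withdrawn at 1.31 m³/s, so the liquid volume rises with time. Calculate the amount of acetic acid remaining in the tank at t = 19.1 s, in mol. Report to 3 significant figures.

31.2 mol

Let m(t) be the amount of acetic acid. Volume: V(t) = V₀ + (Q_in − Q_out) t = 24.2 + 1.2700 t; V(19.1) = 48.457 m³.
Species balance (pure solvent in): dm/dt = −Q_out · m/V(t).
dm/m = −Q_out dt/(V₀ + 1.2700 t); integrating gives ln(m/m₀) = −(Q_out/(Q_in−Q_out)) ln(V/V₀).
m = m₀ (V₀/V)^(Q_out/(Q_in−Q_out)) = 63.9 × (24.2/48.457)^(1.0315) = 31.222 mol.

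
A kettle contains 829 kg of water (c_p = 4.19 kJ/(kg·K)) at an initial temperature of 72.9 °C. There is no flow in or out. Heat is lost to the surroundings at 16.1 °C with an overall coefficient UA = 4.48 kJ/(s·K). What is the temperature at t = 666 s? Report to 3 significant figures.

40.2 °C

Heat balance on the well-mixed liquid: M c_p dT/dt = −UA(T − T_amb).
dT/dt = (T_ss − T)/τ with T_ss = T_amb = 16.100 °C, τ = M c_p/UA = 829·4.19/4.48 = 775.34 s.
This is linear first-order; T(t) = T_ss + (T₀ − T_ss) e^(−t/τ).
T(666) = 16.100 + (56.800)·0.42359 = 40.160 °C.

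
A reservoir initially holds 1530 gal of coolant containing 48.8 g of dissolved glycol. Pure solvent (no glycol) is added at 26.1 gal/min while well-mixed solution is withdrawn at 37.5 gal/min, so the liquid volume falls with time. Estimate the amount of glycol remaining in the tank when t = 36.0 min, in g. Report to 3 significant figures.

Total volume: dV/dt = Q_in − Q_out = -11.400 gal/min, so V(t) = 1530 − 11.400 t and V(36.0) = 1119.6 gal.
Solute balance: dm/dt = 0 − Q_out C = −Q_out m/V(t).
Separate: dm/m = −Q_out dt/V(t) ⇒ ln(m/m₀) = −(Q_out/(Q_in−Q_out)) ln(V/V₀).
m = m₀ (V₀/V)^(Q_out/(Q_in−Q_out)) = 48.8 × (1530/1119.6)^(-3.2895) = 17.469 g.

17.5 g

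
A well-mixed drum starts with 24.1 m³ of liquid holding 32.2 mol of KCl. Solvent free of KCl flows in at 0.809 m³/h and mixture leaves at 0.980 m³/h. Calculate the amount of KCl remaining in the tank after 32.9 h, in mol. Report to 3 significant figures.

7.02 mol

Let m(t) be the amount of KCl. Volume: V(t) = V₀ + (Q_in − Q_out) t = 24.1 − 0.17100 t; V(32.9) = 18.474 m³.
Species balance (pure solvent in): dm/dt = −Q_out · m/V(t).
dm/m = −Q_out dt/(V₀ − 0.17100 t); integrating gives ln(m/m₀) = −(Q_out/(Q_in−Q_out)) ln(V/V₀).
m = m₀ (V₀/V)^(Q_out/(Q_in−Q_out)) = 32.2 × (24.1/18.474)^(-5.7310) = 7.0176 mol.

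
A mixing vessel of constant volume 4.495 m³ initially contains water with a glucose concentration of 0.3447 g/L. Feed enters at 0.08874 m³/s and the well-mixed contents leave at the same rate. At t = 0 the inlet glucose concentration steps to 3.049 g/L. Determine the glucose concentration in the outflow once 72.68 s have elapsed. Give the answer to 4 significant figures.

Transient balance on the dissolved component: V dC/dt = Q(C_in − C).
So dC/dt = (C_in − C)/τ with τ = V/Q = 4.495/0.08874 = 50.6536 s.
This is linear first-order; C(t) = C_in + (C₀ − C_in) e^(−t/τ).
C(72.68) = 3.049 + (0.3447 − 3.049)·e^(−72.68/50.6536) = 3.049 + (-2.70430)·0.238153 = 2.40496 g/L.

2.405 g/L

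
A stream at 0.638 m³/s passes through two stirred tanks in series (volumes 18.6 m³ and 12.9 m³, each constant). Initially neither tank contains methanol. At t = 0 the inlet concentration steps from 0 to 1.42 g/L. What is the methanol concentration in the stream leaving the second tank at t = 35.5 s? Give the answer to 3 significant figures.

0.604 g/L

Species balance on tank i: dCᵢ/dt = (Cᵢ₋₁ − Cᵢ)/τᵢ with τᵢ = Vᵢ/Q.
τ₁ = 18.6/0.638 = 29.154 s; τ₂ = 12.9/0.638 = 20.219 s.
Tank 1: C₁ = C_in(1 − e^(−t/τ₁)). Tank 2 (τ₁ ≠ τ₂): C₂ = C_in[1 − (τ₁ e^(−t/τ₁) − τ₂ e^(−t/τ₂))/(τ₁ − τ₂)].
At t = 35.5: e^(−t/τ₁) = 0.29591, e^(−t/τ₂) = 0.17278.
C₂ = 1.42·[1 − (29.154·0.29591 − 20.219·0.17278)/(8.9342)] = 1.42·0.42542 = 0.60409 g/L.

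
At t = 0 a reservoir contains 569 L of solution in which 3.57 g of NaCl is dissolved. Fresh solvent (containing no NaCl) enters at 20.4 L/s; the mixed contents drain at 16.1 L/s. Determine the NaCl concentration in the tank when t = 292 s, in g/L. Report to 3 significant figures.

Let m(t) be the amount of NaCl. Volume: V(t) = V₀ + (Q_in − Q_out) t = 569 + 4.3000 t; V(292) = 1824.6 L.
No NaCl enters, so dm/dt = −Q_out · (m/V).
Separate: dm/m = −Q_out dt/V(t) ⇒ ln(m/m₀) = −(Q_out/(Q_in−Q_out)) ln(V/V₀).
m = m₀ (V₀/V)^(Q_out/(Q_in−Q_out)) = 3.57 × (569/1824.6)^(3.7442) = 0.045489 g.
C = m/V = 0.045489/1824.6 = 2.4931e-05 g/L.

2.49e-05 g/L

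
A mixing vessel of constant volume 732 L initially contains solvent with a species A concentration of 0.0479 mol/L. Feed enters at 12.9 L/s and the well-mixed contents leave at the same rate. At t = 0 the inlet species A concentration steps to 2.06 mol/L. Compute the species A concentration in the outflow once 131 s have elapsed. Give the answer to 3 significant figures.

Unsteady species balance (constant V, well mixed): V dC/dt = Q(C_in − C).
So dC/dt = (C_in − C)/τ with τ = V/Q = 732/12.9 = 56.744 s.
This is linear first-order; C(t) = C_in + (C₀ − C_in) e^(−t/τ).
C(131) = 2.06 + (0.0479 − 2.06)·e^(−131/56.744) = 2.06 + (-2.0121)·0.099400 = 1.8600 mol/L.

1.86 mol/L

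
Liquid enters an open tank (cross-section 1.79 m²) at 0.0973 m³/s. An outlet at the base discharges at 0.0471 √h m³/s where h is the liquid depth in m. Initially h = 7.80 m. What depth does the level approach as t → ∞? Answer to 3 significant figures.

4.27 m

Unsteady balance on liquid volume: A dh/dt = Q_in − 0.0471 √h. At steady state dh/dt = 0:
Q_in = 0.0471 √h_ss ⇒ √h_ss = 0.0973/0.0471 = 2.0658.
h_ss = 2.0658² = 4.2676 m. (Since h₀ = 7.80 m > h_ss, the level will fall toward this value.)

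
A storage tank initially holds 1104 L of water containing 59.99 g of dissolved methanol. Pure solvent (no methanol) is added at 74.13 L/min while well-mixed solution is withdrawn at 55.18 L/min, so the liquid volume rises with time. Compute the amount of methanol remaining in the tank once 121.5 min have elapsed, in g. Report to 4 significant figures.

2.255 g

Total volume: dV/dt = Q_in − Q_out = 18.9500 L/min, so V(t) = 1104 + 18.9500 t and V(121.5) = 3406.42 L.
Species balance (pure solvent in): dm/dt = −Q_out · m/V(t).
dm/m = −Q_out dt/(V₀ + 18.9500 t); integrating gives ln(m/m₀) = −(Q_out/(Q_in−Q_out)) ln(V/V₀).
m = m₀ (V₀/V)^(Q_out/(Q_in−Q_out)) = 59.99 × (1104/3406.42)^(2.91187) = 2.25534 g.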